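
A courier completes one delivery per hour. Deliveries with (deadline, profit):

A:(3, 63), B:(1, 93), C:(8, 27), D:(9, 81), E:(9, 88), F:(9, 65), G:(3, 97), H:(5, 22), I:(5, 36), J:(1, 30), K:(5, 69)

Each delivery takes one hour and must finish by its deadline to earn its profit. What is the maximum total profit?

Take jobs in profit order; each goes to the latest open slot no later than its deadline.
Profit order: G=97 B=93 E=88 D=81 K=69 F=65 A=63 I=36 J=30 C=27 H=22
Assign: G→slot 3, B→slot 1, E→slot 9, D→slot 8, K→slot 5, F→slot 7, A→slot 2, I→slot 4, J skipped, C→slot 6, H skipped.
Slots: [1:B] [2:A] [3:G] [4:I] [5:K] [6:C] [7:F] [8:D] [9:E]
Profit = 93 + 63 + 97 + 36 + 69 + 27 + 65 + 81 + 88 = 619

619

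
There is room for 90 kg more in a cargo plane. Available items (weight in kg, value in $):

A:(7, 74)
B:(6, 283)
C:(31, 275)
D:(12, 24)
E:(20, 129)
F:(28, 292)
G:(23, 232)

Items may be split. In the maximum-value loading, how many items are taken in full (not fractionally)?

Greedy by value/weight ratio, highest first.
Order: B (283/6=47.17) > A (74/7=10.57) > F (292/28=10.43) > G (232/23=10.09) > C (275/31=8.87) > E (129/20=6.45) > D (24/12=2.00)
Fill: take B (6 @ 283) → take A (7 @ 74) → take F (28 @ 292) → take G (23 @ 232) → take 26/31 of C → 230.65; 90/90 used.
4 item(s) taken whole; one partial (take 26/31 of C).

4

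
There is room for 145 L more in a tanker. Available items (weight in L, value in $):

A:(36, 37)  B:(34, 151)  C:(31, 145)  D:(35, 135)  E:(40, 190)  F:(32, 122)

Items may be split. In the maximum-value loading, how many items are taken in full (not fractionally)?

4

Sort by value per unit weight and fill in that order.
Ratios (sorted): E 4.75, C 4.68, B 4.44, D 3.86, F 3.81, A 1.03
take E (40 @ 190); take C (31 @ 145); take B (34 @ 151); take D (35 @ 135); take 5/32 of F → 19.06. Capacity used 145/145.
4 item(s) taken whole; one partial (take 5/32 of F).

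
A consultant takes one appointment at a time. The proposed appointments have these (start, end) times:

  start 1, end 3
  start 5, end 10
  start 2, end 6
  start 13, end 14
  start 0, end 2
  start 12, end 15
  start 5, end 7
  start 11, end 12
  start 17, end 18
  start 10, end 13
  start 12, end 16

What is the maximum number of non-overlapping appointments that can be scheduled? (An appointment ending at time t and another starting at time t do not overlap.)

5

Order by finish time; keep every interval that doesn't clash with the previous kept one.
Sorted by end: (0,2)  (1,3)  (2,6)  (5,7)  (5,10)  (11,12)  (10,13)  (13,14)  (12,15)  (12,16)  (17,18)
take (0,2); skip (1,3); take (2,6); skip (5,7); take (11,12); take (13,14); skip (12,15); take (17,18).
Selected 5 appointments.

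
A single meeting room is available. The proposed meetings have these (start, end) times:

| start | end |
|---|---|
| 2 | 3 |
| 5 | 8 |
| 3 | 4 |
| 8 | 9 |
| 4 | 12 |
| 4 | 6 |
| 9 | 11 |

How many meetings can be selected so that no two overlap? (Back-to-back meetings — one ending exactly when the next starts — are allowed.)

Order by finish time; keep every interval that doesn't clash with the previous kept one.
Sorted by end: (2,3)  (3,4)  (4,6)  (5,8)  (8,9)  (9,11)  (4,12)
take (2,3); take (3,4); take (4,6); take (8,9); take (9,11); skip (4,12).
Selected 5 meetings.

5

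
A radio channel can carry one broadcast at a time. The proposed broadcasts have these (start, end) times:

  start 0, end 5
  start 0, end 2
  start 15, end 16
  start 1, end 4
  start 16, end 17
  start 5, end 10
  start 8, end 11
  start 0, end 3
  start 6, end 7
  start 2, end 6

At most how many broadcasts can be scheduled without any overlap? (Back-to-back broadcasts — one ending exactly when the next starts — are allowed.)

By end time: (0,2), (0,3), (1,4), (0,5), (2,6), (6,7), (5,10), (8,11), (15,16), (16,17).
Pick (0,2); next start ≥ 2 → (2,6); next start ≥ 6 → (6,7); next start ≥ 7 → (8,11); next start ≥ 11 → (15,16); next start ≥ 16 → (16,17).
Selected 6 broadcasts.

6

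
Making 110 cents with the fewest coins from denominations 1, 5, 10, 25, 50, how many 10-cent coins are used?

Use the largest denomination that fits, subtract, and repeat.
110 − 2×50→10 − 1×10→0
Count of 10: 1

1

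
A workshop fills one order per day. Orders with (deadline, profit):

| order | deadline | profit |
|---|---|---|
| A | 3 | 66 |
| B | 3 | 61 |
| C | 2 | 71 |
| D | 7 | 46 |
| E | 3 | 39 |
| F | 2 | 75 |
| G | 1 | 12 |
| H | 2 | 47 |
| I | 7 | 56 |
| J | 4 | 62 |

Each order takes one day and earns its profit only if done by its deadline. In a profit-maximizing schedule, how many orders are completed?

6

By profit: F(d2,75), C(d2,71), A(d3,66), J(d4,62), B(d3,61), I(d7,56), H(d2,47), D(d7,46), E(d3,39), G(d1,12)
F→slot 2; C→slot 1; A→slot 3; J→slot 4; B skipped; I→slot 7; H skipped; D→slot 6; E skipped; G skipped.
6 of 10 scheduled.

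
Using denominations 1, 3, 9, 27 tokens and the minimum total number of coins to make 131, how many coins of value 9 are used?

2

131 − 4×27→23 − 2×9→5 − 1×3→2 − 2×1→0
Count of 9: 2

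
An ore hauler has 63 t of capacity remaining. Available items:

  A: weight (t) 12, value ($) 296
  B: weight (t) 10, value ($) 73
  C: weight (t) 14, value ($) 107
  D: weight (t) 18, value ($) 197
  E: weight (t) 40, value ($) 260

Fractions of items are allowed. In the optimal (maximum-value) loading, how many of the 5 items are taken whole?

Ratios (sorted): A 24.67, D 10.94, C 7.64, B 7.30, E 6.50
take A (12 @ 296); take D (18 @ 197); take C (14 @ 107); take B (10 @ 73); take 9/40 of E → 58.50. Capacity used 63/63.
4 item(s) taken whole; one partial (take 9/40 of E).

4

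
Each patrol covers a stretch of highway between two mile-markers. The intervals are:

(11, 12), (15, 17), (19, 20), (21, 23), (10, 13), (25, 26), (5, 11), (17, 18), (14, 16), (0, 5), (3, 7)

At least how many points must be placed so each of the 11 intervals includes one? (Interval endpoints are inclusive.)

7

Sort by right endpoint; whenever an interval is uncovered, place a point at its right end.
Sorted: [0,5] [3,7] [5,11] [11,12] [10,13] [14,16] [15,17] [17,18] [19,20] [21,23] [25,26]
{[0,5],[3,7],[5,11]} hit by 5; {[11,12],[10,13]} hit by 12; {[14,16],[15,17]} hit by 16; {[17,18]} hit by 18; {[19,20]} hit by 20; {[21,23]} hit by 23; {[25,26]} hit by 26.
Points: 5, 12, 16, 18, 20, 23, 26 (7 total).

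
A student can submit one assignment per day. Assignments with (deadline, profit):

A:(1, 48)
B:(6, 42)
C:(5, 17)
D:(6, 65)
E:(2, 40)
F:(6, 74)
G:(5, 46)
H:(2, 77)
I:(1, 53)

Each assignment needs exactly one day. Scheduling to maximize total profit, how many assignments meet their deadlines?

6

Take jobs in profit order; each goes to the latest open slot no later than its deadline.
Profit order: H=77 F=74 D=65 I=53 A=48 G=46 B=42 E=40 C=17
Assign: H→slot 2, F→slot 6, D→slot 5, I→slot 1, A skipped, G→slot 4, B→slot 3, E skipped, C skipped.
Slots: [1:I] [2:H] [3:B] [4:G] [5:D] [6:F]
6 of 9 scheduled.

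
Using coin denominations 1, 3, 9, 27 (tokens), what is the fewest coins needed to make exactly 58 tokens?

4

Use the largest denomination that fits, subtract, and repeat.
58 = 2×27 + 1×3 + 1×1
Total coins = 2 + 1 + 1 = 4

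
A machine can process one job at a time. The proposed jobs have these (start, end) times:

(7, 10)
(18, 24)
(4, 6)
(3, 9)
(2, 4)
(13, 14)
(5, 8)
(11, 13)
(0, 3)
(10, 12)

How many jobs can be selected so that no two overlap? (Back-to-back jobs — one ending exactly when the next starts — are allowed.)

6

Sort by end time and greedily take each interval whose start is ≥ the last chosen end.
By end time: (0,3), (2,4), (4,6), (5,8), (3,9), (7,10), (10,12), (11,13), (13,14), (18,24).
Pick (0,3); next start ≥ 3 → (4,6); next start ≥ 6 → (7,10); next start ≥ 10 → (10,12); next start ≥ 12 → (13,14); next start ≥ 14 → (18,24).
Selected 6 jobs.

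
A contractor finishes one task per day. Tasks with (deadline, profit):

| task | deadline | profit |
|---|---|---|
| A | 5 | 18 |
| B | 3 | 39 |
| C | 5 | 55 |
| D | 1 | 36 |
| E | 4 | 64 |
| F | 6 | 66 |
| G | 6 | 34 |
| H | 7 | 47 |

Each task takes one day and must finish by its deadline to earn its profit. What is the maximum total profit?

Profit order: F=66 E=64 C=55 H=47 B=39 D=36 G=34 A=18
Assign: F→slot 6, E→slot 4, C→slot 5, H→slot 7, B→slot 3, D→slot 1, G→slot 2, A skipped.
Slots: [1:D] [2:G] [3:B] [4:E] [5:C] [6:F] [7:H]
Profit = 36 + 34 + 39 + 64 + 55 + 66 + 47 = 341

341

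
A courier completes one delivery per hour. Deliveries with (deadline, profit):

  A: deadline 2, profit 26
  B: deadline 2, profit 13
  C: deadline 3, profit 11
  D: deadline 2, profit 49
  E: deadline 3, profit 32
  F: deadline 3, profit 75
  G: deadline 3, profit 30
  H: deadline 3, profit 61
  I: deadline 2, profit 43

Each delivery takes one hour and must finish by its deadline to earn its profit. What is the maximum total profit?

By profit: F(d3,75), H(d3,61), D(d2,49), I(d2,43), E(d3,32), G(d3,30), A(d2,26), B(d2,13), C(d3,11)
F→slot 3; H→slot 2; D→slot 1; I skipped; E skipped; G skipped; A skipped; B skipped; C skipped.
Profit = 49 + 61 + 75 = 185

185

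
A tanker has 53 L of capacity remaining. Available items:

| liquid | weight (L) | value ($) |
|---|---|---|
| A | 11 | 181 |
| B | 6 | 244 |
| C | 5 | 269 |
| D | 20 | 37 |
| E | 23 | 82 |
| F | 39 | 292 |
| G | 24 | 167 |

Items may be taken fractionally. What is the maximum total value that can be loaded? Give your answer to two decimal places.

Order: C (269/5=53.80) > B (244/6=40.67) > A (181/11=16.45) > F (292/39=7.49) > G (167/24=6.96) > E (82/23=3.57) > D (37/20=1.85)
Fill: take C (5 @ 269) → take B (6 @ 244) → take A (11 @ 181) → take 31/39 of F → 232.10; 53/53 used.
Total value = 926.10

926.10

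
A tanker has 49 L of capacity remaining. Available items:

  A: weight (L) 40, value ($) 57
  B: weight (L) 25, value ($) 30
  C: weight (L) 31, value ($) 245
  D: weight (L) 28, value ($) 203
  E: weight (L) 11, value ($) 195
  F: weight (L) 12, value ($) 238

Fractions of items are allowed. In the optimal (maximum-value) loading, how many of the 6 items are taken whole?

Sort by value per unit weight and fill in that order.
Order: F (238/12=19.83) > E (195/11=17.73) > C (245/31=7.90) > D (203/28=7.25) > A (57/40=1.43) > B (30/25=1.20)
Fill: take F (12 @ 238) → take E (11 @ 195) → take 26/31 of C → 205.48; 49/49 used.
2 item(s) taken whole; one partial (take 26/31 of C).

2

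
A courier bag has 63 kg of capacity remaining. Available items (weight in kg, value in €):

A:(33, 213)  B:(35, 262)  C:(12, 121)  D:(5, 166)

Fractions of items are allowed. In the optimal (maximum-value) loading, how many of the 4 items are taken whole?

Ratios (sorted): D 33.20, C 10.08, B 7.49, A 6.45
take D (5 @ 166); take C (12 @ 121); take B (35 @ 262); take 11/33 of A → 71.00. Capacity used 63/63.
3 item(s) taken whole; one partial (take 11/33 of A).

3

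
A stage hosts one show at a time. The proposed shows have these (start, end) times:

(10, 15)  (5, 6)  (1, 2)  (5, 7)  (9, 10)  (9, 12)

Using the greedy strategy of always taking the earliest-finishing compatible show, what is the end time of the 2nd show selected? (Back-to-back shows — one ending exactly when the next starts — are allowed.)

6

By end time: (1,2), (5,6), (5,7), (9,10), (9,12), (10,15).
Pick (1,2); next start ≥ 2 → (5,6); next start ≥ 6 → (9,10); next start ≥ 10 → (10,15).
Selected: (1,2) (5,6) (9,10) (10,15)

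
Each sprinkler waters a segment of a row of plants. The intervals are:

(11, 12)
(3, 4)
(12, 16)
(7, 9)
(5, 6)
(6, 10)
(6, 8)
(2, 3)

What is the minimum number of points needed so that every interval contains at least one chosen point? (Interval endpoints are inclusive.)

Process intervals by earliest right end; each time one isn't hit yet, stab at its right endpoint.
Sorted: [2,3] [3,4] [5,6] [6,8] [7,9] [6,10] [11,12] [12,16]
{[2,3],[3,4]} hit by 3; {[5,6],[6,8]} hit by 6; {[7,9],[6,10]} hit by 9; {[11,12],[12,16]} hit by 12.
Points: 3, 6, 9, 12 (4 total).

4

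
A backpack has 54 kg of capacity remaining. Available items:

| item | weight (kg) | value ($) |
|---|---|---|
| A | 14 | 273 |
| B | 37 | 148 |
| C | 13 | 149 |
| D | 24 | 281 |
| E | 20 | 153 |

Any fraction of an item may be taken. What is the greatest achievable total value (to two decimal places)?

Sort by value per unit weight and fill in that order.
Order: A (273/14=19.50) > D (281/24=11.71) > C (149/13=11.46) > E (153/20=7.65) > B (148/37=4.00)
Fill: take A (14 @ 273) → take D (24 @ 281) → take C (13 @ 149) → take 3/20 of E → 22.95; 54/54 used.
Total value = 725.95

725.95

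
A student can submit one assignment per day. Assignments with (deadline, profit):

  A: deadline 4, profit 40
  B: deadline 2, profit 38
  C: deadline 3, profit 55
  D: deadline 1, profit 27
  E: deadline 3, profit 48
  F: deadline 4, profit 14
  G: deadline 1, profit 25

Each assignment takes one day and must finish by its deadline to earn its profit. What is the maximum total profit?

181

Sort by profit descending; place each in the latest free slot ≤ its deadline.
Profit order: C=55 E=48 A=40 B=38 D=27 G=25 F=14
Assign: C→slot 3, E→slot 2, A→slot 4, B→slot 1, D skipped, G skipped, F skipped.
Slots: [1:B] [2:E] [3:C] [4:A]
Profit = 38 + 48 + 55 + 40 = 181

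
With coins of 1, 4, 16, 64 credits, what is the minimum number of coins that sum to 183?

Greedy: take as many of the largest coin as possible, then repeat with the remainder.
183 = 2×64 + 3×16 + 1×4 + 3×1
Total coins = 2 + 3 + 1 + 3 = 9

9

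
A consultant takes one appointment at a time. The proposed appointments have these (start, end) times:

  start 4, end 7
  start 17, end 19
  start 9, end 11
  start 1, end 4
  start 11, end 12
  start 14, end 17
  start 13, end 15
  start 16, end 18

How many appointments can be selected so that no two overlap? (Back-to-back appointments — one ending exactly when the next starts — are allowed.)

6

Order by finish time; keep every interval that doesn't clash with the previous kept one.
Sorted by end: (1,4)  (4,7)  (9,11)  (11,12)  (13,15)  (14,17)  (16,18)  (17,19)
take (1,4); take (4,7); take (9,11); take (11,12); take (13,15); skip (14,17); take (16,18).
Selected 6 appointments.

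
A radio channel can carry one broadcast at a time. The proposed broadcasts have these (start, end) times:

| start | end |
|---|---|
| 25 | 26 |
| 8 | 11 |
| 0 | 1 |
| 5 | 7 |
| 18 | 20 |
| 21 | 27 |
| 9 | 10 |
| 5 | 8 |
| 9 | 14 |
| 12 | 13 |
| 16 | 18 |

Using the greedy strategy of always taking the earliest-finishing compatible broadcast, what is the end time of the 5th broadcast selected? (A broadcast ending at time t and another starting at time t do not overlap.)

18

Sorted by end: (0,1)  (5,7)  (5,8)  (9,10)  (8,11)  (12,13)  (9,14)  (16,18)  (18,20)  (25,26)  (21,27)
take (0,1); take (5,7); skip (5,8); take (9,10); take (12,13); skip (9,14); take (16,18); take (18,20); take (25,26); skip (21,27).
Selected: (0,1) (5,7) (9,10) (12,13) (16,18) (18,20) (25,26)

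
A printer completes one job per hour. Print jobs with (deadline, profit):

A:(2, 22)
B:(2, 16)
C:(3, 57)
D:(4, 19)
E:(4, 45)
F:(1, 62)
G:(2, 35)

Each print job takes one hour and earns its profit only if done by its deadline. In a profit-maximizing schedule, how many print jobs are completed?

By profit: F(d1,62), C(d3,57), E(d4,45), G(d2,35), A(d2,22), D(d4,19), B(d2,16)
F→slot 1; C→slot 3; E→slot 4; G→slot 2; A skipped; D skipped; B skipped.
4 of 7 scheduled.

4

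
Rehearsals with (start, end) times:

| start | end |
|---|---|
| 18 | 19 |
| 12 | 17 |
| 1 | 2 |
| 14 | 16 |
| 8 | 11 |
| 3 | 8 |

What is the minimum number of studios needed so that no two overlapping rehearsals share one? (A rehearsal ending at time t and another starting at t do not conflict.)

Events (time:±→running): 1:+→1 2:-→0 3:+→1 8:-→0 8:+→1 11:-→0 12:+→1 14:+→2 … peak 2.

2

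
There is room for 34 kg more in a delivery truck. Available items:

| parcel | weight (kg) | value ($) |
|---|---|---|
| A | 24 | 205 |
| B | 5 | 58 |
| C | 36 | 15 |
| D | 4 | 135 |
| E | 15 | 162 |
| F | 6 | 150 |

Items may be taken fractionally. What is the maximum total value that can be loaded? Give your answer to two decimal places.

539.17

Greedy by value/weight ratio, highest first.
Ratios (sorted): D 33.75, F 25.00, B 11.60, E 10.80, A 8.54, C 0.42
take D (4 @ 135); take F (6 @ 150); take B (5 @ 58); take E (15 @ 162); take 4/24 of A → 34.17. Capacity used 34/34.
Total value = 539.17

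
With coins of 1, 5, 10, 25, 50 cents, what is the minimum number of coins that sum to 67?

5

Greedy: take as many of the largest coin as possible, then repeat with the remainder.
67 − 1×50→17 − 1×10→7 − 1×5→2 − 2×1→0
Total coins = 1 + 1 + 1 + 2 = 5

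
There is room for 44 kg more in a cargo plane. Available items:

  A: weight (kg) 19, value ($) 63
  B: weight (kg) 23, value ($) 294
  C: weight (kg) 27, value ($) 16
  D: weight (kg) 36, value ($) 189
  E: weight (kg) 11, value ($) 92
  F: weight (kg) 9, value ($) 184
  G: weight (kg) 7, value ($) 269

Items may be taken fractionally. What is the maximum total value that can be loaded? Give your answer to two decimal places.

Ratios (sorted): G 38.43, F 20.44, B 12.78, E 8.36, D 5.25, A 3.32, C 0.59
take G (7 @ 269); take F (9 @ 184); take B (23 @ 294); take 5/11 of E → 41.82. Capacity used 44/44.
Total value = 788.82

788.82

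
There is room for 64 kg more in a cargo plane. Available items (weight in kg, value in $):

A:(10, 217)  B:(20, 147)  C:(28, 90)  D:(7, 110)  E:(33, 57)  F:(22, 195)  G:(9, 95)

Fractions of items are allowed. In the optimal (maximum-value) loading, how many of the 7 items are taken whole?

Greedy by value/weight ratio, highest first.
Order: A (217/10=21.70) > D (110/7=15.71) > G (95/9=10.56) > F (195/22=8.86) > B (147/20=7.35) > C (90/28=3.21) > E (57/33=1.73)
Fill: take A (10 @ 217) → take D (7 @ 110) → take G (9 @ 95) → take F (22 @ 195) → take 16/20 of B → 117.60; 64/64 used.
4 item(s) taken whole; one partial (take 16/20 of B).

4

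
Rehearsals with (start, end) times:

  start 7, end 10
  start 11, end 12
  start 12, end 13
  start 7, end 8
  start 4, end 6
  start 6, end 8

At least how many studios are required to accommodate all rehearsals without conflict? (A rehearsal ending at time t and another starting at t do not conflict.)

Events (time:±→running): 4:+→1 6:-→0 6:+→1 7:+→2 7:+→3 … peak 3.

3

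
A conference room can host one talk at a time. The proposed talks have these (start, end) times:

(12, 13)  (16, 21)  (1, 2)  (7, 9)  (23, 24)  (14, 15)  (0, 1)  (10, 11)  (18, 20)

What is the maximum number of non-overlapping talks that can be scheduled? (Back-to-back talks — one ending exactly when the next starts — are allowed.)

8

Sort by end time and greedily take each interval whose start is ≥ the last chosen end.
By end time: (0,1), (1,2), (7,9), (10,11), (12,13), (14,15), (18,20), (16,21), (23,24).
Pick (0,1); next start ≥ 1 → (1,2); next start ≥ 2 → (7,9); next start ≥ 9 → (10,11); next start ≥ 11 → (12,13); next start ≥ 13 → (14,15); next start ≥ 15 → (18,20); next start ≥ 20 → (23,24).
Selected 8 talks.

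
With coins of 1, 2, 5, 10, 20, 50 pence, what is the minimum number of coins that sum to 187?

7

187 − 3×50→37 − 1×20→17 − 1×10→7 − 1×5→2 − 1×2→0
Total coins = 3 + 1 + 1 + 1 + 1 = 7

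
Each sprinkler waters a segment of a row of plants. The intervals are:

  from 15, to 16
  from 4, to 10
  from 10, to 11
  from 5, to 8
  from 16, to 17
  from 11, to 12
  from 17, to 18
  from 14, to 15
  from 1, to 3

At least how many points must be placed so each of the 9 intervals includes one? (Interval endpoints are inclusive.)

Process intervals by earliest right end; each time one isn't hit yet, stab at its right endpoint.
By right end: [1,3]  [5,8]  [4,10]  [10,11]  [11,12]  [14,15]  [15,16]  [16,17]  [17,18]
[1,3] uncovered → point at 3; [5,8] uncovered → point at 8; [10,11] uncovered → point at 11; [14,15] uncovered → point at 15; [16,17] uncovered → point at 17.
Points: 3, 8, 11, 15, 17 (5 total).

5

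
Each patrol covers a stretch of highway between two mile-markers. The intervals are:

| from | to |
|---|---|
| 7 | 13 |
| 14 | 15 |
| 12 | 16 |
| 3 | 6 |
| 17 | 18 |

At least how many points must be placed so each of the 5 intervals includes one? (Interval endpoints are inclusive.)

Process intervals by earliest right end; each time one isn't hit yet, stab at its right endpoint.
Sorted: [3,6] [7,13] [14,15] [12,16] [17,18]
{[3,6]} hit by 6; {[7,13]} hit by 13; {[14,15],[12,16]} hit by 15; {[17,18]} hit by 18.
Points: 6, 13, 15, 18 (4 total).

4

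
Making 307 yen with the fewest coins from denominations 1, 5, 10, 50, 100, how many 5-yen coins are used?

Greedy: take as many of the largest coin as possible, then repeat with the remainder.
307 = 3×100 + 1×5 + 2×1
Count of 5: 1

1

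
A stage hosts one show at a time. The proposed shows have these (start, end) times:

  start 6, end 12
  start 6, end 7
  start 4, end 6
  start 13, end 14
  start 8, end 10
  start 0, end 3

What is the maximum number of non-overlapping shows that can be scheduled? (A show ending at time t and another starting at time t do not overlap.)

By end time: (0,3), (4,6), (6,7), (8,10), (6,12), (13,14).
Pick (0,3); next start ≥ 3 → (4,6); next start ≥ 6 → (6,7); next start ≥ 7 → (8,10); next start ≥ 10 → (13,14).
Selected 5 shows.

5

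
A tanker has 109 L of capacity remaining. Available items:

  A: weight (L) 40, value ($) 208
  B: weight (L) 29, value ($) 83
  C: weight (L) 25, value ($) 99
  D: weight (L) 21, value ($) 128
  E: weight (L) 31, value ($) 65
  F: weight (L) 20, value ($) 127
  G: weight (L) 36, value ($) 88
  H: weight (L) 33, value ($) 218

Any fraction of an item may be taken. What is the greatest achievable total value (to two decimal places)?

655.00

Sort by value per unit weight and fill in that order.
Ratios (sorted): H 6.61, F 6.35, D 6.10, A 5.20, C 3.96, B 2.86, G 2.44, E 2.10
take H (33 @ 218); take F (20 @ 127); take D (21 @ 128); take 35/40 of A → 182.00. Capacity used 109/109.
Total value = 655.00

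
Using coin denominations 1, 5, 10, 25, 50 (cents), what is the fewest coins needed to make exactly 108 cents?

6

Use the largest denomination that fits, subtract, and repeat.
108 − 2×50→8 − 1×5→3 − 3×1→0
Total coins = 2 + 1 + 3 = 6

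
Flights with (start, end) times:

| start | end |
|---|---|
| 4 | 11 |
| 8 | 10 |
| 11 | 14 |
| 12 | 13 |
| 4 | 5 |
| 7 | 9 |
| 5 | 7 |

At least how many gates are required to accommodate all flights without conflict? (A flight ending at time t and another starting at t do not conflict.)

The answer is the maximum number of intervals overlapping at any instant.
starts: [4, 4, 5, 7, 8, 11, 12]
ends:   [5, 7, 9, 10, 11, 13, 14]
s4→1 s4→2 e5→1 s5→2 e7→1 s7→2 s8→3  — peak 3.

3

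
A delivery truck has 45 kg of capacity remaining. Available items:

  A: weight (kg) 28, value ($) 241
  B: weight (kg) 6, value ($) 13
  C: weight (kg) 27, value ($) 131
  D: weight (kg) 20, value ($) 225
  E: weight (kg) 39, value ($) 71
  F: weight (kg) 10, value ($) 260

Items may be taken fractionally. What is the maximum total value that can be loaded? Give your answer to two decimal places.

Sort by value per unit weight and fill in that order.
Ratios (sorted): F 26.00, D 11.25, A 8.61, C 4.85, B 2.17, E 1.82
take F (10 @ 260); take D (20 @ 225); take 15/28 of A → 129.11. Capacity used 45/45.
Total value = 614.11

614.11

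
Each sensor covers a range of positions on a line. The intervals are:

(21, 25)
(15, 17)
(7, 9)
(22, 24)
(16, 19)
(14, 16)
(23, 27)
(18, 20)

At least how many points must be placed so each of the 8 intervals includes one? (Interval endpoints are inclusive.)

4

Sorted: [7,9] [14,16] [15,17] [16,19] [18,20] [22,24] [21,25] [23,27]
{[7,9]} hit by 9; {[14,16],[15,17],[16,19]} hit by 16; {[18,20]} hit by 20; {[22,24],[21,25],[23,27]} hit by 24.
Points: 9, 16, 20, 24 (4 total).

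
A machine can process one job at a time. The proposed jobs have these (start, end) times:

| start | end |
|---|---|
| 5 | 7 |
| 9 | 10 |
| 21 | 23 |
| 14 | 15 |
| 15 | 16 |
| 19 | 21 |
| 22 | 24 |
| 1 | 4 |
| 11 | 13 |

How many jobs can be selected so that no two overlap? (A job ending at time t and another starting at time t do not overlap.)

8

Greedy by earliest finish: after sorting by end time, pick each interval compatible with the last pick.
Sorted by end: (1,4)  (5,7)  (9,10)  (11,13)  (14,15)  (15,16)  (19,21)  (21,23)  (22,24)
take (1,4); take (5,7); take (9,10); take (11,13); take (14,15); take (15,16); take (19,21); take (21,23); skip (22,24).
Selected 8 jobs.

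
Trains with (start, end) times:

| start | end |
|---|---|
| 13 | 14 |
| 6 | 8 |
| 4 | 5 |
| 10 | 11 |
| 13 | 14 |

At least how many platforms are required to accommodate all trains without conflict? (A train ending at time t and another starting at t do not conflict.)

2

Events (time:±→running): 4:+→1 5:-→0 6:+→1 8:-→0 10:+→1 11:-→0 13:+→1 13:+→2 … peak 2.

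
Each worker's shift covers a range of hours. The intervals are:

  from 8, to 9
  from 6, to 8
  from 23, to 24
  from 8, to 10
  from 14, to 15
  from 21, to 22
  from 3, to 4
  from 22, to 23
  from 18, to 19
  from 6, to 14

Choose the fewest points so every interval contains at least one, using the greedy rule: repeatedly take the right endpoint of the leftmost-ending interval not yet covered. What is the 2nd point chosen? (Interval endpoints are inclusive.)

8

Sorted: [3,4] [6,8] [8,9] [8,10] [6,14] [14,15] [18,19] [21,22] [22,23] [23,24]
{[3,4]} hit by 4; {[6,8],[8,9],[8,10],[6,14]} hit by 8; {[14,15]} hit by 15; {[18,19]} hit by 19; {[21,22],[22,23]} hit by 22; {[23,24]} hit by 24.
Points: 4, 8, 15, 19, 22, 24 (6 total).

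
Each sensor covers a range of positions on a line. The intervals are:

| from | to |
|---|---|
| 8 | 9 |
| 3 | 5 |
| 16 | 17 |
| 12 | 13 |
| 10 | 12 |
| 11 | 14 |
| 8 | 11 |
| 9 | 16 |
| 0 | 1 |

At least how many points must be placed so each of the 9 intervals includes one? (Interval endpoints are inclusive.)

5

Sorted: [0,1] [3,5] [8,9] [8,11] [10,12] [12,13] [11,14] [9,16] [16,17]
{[0,1]} hit by 1; {[3,5]} hit by 5; {[8,9],[8,11]} hit by 9; {[10,12],[12,13],[11,14],[9,16]} hit by 12; {[16,17]} hit by 17.
Points: 1, 5, 9, 12, 17 (5 total).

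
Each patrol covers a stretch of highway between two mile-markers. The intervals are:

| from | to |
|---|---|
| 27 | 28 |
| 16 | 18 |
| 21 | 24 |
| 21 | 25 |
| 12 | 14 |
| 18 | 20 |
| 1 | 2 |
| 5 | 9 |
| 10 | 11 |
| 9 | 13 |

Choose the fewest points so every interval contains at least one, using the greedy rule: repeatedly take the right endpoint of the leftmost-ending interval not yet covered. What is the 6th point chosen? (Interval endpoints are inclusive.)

Sort by right endpoint; whenever an interval is uncovered, place a point at its right end.
Sorted: [1,2] [5,9] [10,11] [9,13] [12,14] [16,18] [18,20] [21,24] [21,25] [27,28]
{[1,2]} hit by 2; {[5,9]} hit by 9; {[10,11],[9,13]} hit by 11; {[12,14]} hit by 14; {[16,18],[18,20]} hit by 18; {[21,24],[21,25]} hit by 24; {[27,28]} hit by 28.
Points: 2, 9, 11, 14, 18, 24, 28 (7 total).

24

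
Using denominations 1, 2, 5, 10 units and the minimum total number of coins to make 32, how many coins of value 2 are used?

Greedy: take as many of the largest coin as possible, then repeat with the remainder.
32 = 3×10 + 1×2
Count of 2: 1

1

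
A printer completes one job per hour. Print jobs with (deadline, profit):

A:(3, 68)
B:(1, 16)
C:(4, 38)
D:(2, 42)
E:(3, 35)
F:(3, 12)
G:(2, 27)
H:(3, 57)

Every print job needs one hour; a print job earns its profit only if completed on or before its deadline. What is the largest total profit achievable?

By profit: A(d3,68), H(d3,57), D(d2,42), C(d4,38), E(d3,35), G(d2,27), B(d1,16), F(d3,12)
A→slot 3; H→slot 2; D→slot 1; C→slot 4; E skipped; G skipped; B skipped; F skipped.
Profit = 42 + 57 + 68 + 38 = 205

205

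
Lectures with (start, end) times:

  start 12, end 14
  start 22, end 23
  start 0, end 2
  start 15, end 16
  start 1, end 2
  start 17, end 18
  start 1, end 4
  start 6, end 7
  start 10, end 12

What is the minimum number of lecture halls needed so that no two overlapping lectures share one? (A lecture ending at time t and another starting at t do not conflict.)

starts: [0, 1, 1, 6, 10, 12, 15, 17, 22]
ends:   [2, 2, 4, 7, 12, 14, 16, 18, 23]
s0→1 s1→2 s1→3  — peak 3.

3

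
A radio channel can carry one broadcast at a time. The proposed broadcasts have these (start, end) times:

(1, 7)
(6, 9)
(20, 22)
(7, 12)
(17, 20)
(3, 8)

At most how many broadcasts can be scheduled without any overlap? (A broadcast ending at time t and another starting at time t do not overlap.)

4

Sorted by end: (1,7)  (3,8)  (6,9)  (7,12)  (17,20)  (20,22)
take (1,7); skip (6,9); take (7,12); take (17,20); take (20,22).
Selected 4 broadcasts.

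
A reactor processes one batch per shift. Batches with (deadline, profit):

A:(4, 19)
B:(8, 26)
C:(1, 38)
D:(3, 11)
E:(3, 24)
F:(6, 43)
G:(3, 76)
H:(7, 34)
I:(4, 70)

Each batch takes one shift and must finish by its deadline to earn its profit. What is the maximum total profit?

Take jobs in profit order; each goes to the latest open slot no later than its deadline.
By profit: G(d3,76), I(d4,70), F(d6,43), C(d1,38), H(d7,34), B(d8,26), E(d3,24), A(d4,19), D(d3,11)
G→slot 3; I→slot 4; F→slot 6; C→slot 1; H→slot 7; B→slot 8; E→slot 2; A skipped; D skipped.
Profit = 38 + 24 + 76 + 70 + 43 + 34 + 26 = 311

311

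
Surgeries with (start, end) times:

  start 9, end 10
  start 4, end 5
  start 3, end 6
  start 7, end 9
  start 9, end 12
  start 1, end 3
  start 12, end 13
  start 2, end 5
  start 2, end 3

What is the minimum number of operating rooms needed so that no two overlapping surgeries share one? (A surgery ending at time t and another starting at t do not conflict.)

3

Count concurrent intervals with a sweep; the peak is the room count.
starts: [1, 2, 2, 3, 4, 7, 9, 9, 12]
ends:   [3, 3, 5, 5, 6, 9, 10, 12, 13]
s1→1 s2→2 s2→3  — peak 3.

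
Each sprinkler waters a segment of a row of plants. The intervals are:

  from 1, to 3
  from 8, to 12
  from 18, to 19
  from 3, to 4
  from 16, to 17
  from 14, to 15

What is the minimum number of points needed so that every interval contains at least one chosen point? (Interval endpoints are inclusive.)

Sort by right endpoint; whenever an interval is uncovered, place a point at its right end.
By right end: [1,3]  [3,4]  [8,12]  [14,15]  [16,17]  [18,19]
[1,3] uncovered → point at 3; [8,12] uncovered → point at 12; [14,15] uncovered → point at 15; [16,17] uncovered → point at 17; [18,19] uncovered → point at 19.
Points: 3, 12, 15, 17, 19 (5 total).

5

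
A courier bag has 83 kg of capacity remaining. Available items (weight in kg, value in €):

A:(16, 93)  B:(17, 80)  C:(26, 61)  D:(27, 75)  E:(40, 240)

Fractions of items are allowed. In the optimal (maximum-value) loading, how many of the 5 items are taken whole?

3

Greedy by value/weight ratio, highest first.
Ratios (sorted): E 6.00, A 5.81, B 4.71, D 2.78, C 2.35
take E (40 @ 240); take A (16 @ 93); take B (17 @ 80); take 10/27 of D → 27.78. Capacity used 83/83.
3 item(s) taken whole; one partial (take 10/27 of D).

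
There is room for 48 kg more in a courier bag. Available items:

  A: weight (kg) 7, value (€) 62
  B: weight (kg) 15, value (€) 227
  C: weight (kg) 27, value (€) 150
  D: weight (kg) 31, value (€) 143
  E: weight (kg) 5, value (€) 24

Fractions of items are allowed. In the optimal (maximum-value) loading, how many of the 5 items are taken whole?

Greedy by value/weight ratio, highest first.
Order: B (227/15=15.13) > A (62/7=8.86) > C (150/27=5.56) > E (24/5=4.80) > D (143/31=4.61)
Fill: take B (15 @ 227) → take A (7 @ 62) → take 26/27 of C → 144.44; 48/48 used.
2 item(s) taken whole; one partial (take 26/27 of C).

2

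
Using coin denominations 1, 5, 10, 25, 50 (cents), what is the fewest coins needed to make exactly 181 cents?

181 = 3×50 + 1×25 + 1×5 + 1×1
Total coins = 3 + 1 + 1 + 1 = 6

6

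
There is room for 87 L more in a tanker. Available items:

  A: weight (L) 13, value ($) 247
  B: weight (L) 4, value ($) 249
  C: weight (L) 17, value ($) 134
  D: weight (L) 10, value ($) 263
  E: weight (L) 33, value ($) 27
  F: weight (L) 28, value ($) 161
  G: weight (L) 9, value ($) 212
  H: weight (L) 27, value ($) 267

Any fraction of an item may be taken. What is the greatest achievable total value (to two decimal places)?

Greedy by value/weight ratio, highest first.
Order: B (249/4=62.25) > D (263/10=26.30) > G (212/9=23.56) > A (247/13=19.00) > H (267/27=9.89) > C (134/17=7.88) > F (161/28=5.75) > E (27/33=0.82)
Fill: take B (4 @ 249) → take D (10 @ 263) → take G (9 @ 212) → take A (13 @ 247) → take H (27 @ 267) → take C (17 @ 134) → take 7/28 of F → 40.25; 87/87 used.
Total value = 1412.25

1412.25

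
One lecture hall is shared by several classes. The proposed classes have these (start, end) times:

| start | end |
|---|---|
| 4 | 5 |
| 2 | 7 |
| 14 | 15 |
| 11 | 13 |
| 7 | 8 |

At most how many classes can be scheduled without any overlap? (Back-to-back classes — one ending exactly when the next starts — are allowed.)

By end time: (4,5), (2,7), (7,8), (11,13), (14,15).
Pick (4,5); next start ≥ 5 → (7,8); next start ≥ 8 → (11,13); next start ≥ 13 → (14,15).
Selected 4 classes.

4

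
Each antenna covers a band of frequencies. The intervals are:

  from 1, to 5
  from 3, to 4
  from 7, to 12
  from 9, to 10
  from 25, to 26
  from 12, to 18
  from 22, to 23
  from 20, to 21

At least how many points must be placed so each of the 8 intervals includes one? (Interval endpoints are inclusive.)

Process intervals by earliest right end; each time one isn't hit yet, stab at its right endpoint.
By right end: [3,4]  [1,5]  [9,10]  [7,12]  [12,18]  [20,21]  [22,23]  [25,26]
[3,4] uncovered → point at 4; [9,10] uncovered → point at 10; [12,18] uncovered → point at 18; [20,21] uncovered → point at 21; [22,23] uncovered → point at 23; [25,26] uncovered → point at 26.
Points: 4, 10, 18, 21, 23, 26 (6 total).

6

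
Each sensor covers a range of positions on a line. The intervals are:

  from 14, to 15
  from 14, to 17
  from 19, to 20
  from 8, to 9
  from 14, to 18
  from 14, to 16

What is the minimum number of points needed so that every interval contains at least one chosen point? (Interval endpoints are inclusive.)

3

Sorted: [8,9] [14,15] [14,16] [14,17] [14,18] [19,20]
{[8,9]} hit by 9; {[14,15],[14,16],[14,17],[14,18]} hit by 15; {[19,20]} hit by 20.
Points: 9, 15, 20 (3 total).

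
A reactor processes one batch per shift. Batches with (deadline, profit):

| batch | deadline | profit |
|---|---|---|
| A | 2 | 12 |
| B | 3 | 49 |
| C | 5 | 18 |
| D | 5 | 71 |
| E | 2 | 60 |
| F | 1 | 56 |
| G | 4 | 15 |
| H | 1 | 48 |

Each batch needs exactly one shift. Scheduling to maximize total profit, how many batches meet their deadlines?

Sort by profit descending; place each in the latest free slot ≤ its deadline.
By profit: D(d5,71), E(d2,60), F(d1,56), B(d3,49), H(d1,48), C(d5,18), G(d4,15), A(d2,12)
D→slot 5; E→slot 2; F→slot 1; B→slot 3; H skipped; C→slot 4; G skipped; A skipped.
5 of 8 scheduled.

5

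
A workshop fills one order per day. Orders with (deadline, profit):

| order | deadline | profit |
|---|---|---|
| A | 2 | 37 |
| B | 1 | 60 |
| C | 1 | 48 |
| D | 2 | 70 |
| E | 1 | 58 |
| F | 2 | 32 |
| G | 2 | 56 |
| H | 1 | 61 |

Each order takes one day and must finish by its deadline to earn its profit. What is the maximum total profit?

131

Take jobs in profit order; each goes to the latest open slot no later than its deadline.
By profit: D(d2,70), H(d1,61), B(d1,60), E(d1,58), G(d2,56), C(d1,48), A(d2,37), F(d2,32)
D→slot 2; H→slot 1; B skipped; E skipped; G skipped; C skipped; A skipped; F skipped.
Profit = 61 + 70 = 131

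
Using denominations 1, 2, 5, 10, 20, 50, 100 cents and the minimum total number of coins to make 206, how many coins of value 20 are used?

0

Use the largest denomination that fits, subtract, and repeat.
206 = 2×100 + 1×5 + 1×1
Count of 20: 0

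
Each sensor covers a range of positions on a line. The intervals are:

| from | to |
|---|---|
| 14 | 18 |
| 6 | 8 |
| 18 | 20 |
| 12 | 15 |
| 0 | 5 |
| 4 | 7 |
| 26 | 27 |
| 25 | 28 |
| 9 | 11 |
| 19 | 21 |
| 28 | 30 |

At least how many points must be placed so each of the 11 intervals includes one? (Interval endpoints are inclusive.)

Process intervals by earliest right end; each time one isn't hit yet, stab at its right endpoint.
By right end: [0,5]  [4,7]  [6,8]  [9,11]  [12,15]  [14,18]  [18,20]  [19,21]  [26,27]  [25,28]  [28,30]
[0,5] uncovered → point at 5; [6,8] uncovered → point at 8; [9,11] uncovered → point at 11; [12,15] uncovered → point at 15; [18,20] uncovered → point at 20; [26,27] uncovered → point at 27; [28,30] uncovered → point at 30.
Points: 5, 8, 11, 15, 20, 27, 30 (7 total).

7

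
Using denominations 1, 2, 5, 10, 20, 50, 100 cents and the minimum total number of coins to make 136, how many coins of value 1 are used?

136 − 1×100→36 − 1×20→16 − 1×10→6 − 1×5→1 − 1×1→0
Count of 1: 1

1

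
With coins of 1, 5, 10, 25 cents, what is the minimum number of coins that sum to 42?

5

42 − 1×25→17 − 1×10→7 − 1×5→2 − 2×1→0
Total coins = 1 + 1 + 1 + 2 = 5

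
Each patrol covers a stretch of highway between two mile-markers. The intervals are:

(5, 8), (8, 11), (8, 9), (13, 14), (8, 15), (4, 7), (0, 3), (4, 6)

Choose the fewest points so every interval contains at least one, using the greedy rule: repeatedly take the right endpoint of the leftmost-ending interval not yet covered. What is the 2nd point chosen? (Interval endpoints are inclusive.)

Process intervals by earliest right end; each time one isn't hit yet, stab at its right endpoint.
By right end: [0,3]  [4,6]  [4,7]  [5,8]  [8,9]  [8,11]  [13,14]  [8,15]
[0,3] uncovered → point at 3; [4,6] uncovered → point at 6; [8,9] uncovered → point at 9; [13,14] uncovered → point at 14.
Points: 3, 6, 9, 14 (4 total).

6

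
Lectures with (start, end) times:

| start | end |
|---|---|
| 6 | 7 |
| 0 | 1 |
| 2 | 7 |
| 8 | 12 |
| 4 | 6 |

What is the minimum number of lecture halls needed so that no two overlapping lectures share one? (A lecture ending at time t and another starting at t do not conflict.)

The answer is the maximum number of intervals overlapping at any instant.
starts: [0, 2, 4, 6, 8]
ends:   [1, 6, 7, 7, 12]
s0→1 e1→0 s2→1 s4→2  — peak 2.

2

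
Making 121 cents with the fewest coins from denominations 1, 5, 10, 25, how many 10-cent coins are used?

121 − 4×25→21 − 2×10→1 − 1×1→0
Count of 10: 2

2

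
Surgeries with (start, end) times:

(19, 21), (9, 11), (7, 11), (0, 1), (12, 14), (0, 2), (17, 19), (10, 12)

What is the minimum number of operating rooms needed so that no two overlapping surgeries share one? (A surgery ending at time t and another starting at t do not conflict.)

3

Events (time:±→running): 0:+→1 0:+→2 1:-→1 2:-→0 7:+→1 9:+→2 10:+→3 … peak 3.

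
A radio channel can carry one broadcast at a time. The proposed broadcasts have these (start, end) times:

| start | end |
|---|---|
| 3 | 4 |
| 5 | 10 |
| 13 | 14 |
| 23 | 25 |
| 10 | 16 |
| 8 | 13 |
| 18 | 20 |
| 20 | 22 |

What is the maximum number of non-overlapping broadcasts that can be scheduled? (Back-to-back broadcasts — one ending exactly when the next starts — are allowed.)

6

Order by finish time; keep every interval that doesn't clash with the previous kept one.
By end time: (3,4), (5,10), (8,13), (13,14), (10,16), (18,20), (20,22), (23,25).
Pick (3,4); next start ≥ 4 → (5,10); next start ≥ 10 → (13,14); next start ≥ 14 → (18,20); next start ≥ 20 → (20,22); next start ≥ 22 → (23,25).
Selected 6 broadcasts.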